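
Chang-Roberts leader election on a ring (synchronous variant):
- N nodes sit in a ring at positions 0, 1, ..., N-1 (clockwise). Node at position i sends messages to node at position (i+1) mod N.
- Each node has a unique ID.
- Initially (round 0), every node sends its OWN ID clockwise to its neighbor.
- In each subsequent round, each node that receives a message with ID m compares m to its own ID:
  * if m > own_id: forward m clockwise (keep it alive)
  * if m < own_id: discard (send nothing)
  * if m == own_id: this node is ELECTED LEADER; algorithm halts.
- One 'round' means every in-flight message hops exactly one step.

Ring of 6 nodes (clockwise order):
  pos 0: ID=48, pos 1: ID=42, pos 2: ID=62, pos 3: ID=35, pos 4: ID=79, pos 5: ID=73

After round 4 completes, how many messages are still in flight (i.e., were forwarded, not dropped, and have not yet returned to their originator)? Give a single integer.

Round 1: pos1(id42) recv 48: fwd; pos2(id62) recv 42: drop; pos3(id35) recv 62: fwd; pos4(id79) recv 35: drop; pos5(id73) recv 79: fwd; pos0(id48) recv 73: fwd
Round 2: pos2(id62) recv 48: drop; pos4(id79) recv 62: drop; pos0(id48) recv 79: fwd; pos1(id42) recv 73: fwd
Round 3: pos1(id42) recv 79: fwd; pos2(id62) recv 73: fwd
Round 4: pos2(id62) recv 79: fwd; pos3(id35) recv 73: fwd
After round 4: 2 messages still in flight

Answer: 2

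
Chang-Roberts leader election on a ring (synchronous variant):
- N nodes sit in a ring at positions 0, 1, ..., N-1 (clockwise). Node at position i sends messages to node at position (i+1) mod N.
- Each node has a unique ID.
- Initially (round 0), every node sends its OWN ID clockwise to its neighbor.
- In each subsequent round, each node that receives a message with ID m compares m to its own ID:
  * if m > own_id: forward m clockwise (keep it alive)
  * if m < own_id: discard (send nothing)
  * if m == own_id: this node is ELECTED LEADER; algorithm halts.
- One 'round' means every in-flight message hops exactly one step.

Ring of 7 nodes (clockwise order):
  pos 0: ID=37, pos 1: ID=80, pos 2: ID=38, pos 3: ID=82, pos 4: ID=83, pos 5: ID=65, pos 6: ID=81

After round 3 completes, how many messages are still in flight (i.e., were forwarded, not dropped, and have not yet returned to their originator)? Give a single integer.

Round 1: pos1(id80) recv 37: drop; pos2(id38) recv 80: fwd; pos3(id82) recv 38: drop; pos4(id83) recv 82: drop; pos5(id65) recv 83: fwd; pos6(id81) recv 65: drop; pos0(id37) recv 81: fwd
Round 2: pos3(id82) recv 80: drop; pos6(id81) recv 83: fwd; pos1(id80) recv 81: fwd
Round 3: pos0(id37) recv 83: fwd; pos2(id38) recv 81: fwd
After round 3: 2 messages still in flight

Answer: 2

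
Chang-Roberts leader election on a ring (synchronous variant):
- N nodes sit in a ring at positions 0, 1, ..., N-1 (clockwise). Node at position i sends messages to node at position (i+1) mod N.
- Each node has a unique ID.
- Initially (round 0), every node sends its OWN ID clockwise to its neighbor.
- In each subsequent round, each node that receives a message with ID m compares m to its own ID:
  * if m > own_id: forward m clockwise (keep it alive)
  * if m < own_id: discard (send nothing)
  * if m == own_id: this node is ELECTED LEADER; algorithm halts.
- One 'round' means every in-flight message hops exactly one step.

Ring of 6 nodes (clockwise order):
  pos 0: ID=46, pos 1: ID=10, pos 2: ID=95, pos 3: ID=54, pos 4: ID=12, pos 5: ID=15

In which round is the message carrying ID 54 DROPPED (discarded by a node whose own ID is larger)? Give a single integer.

Answer: 5

Derivation:
Round 1: pos1(id10) recv 46: fwd; pos2(id95) recv 10: drop; pos3(id54) recv 95: fwd; pos4(id12) recv 54: fwd; pos5(id15) recv 12: drop; pos0(id46) recv 15: drop
Round 2: pos2(id95) recv 46: drop; pos4(id12) recv 95: fwd; pos5(id15) recv 54: fwd
Round 3: pos5(id15) recv 95: fwd; pos0(id46) recv 54: fwd
Round 4: pos0(id46) recv 95: fwd; pos1(id10) recv 54: fwd
Round 5: pos1(id10) recv 95: fwd; pos2(id95) recv 54: drop
Round 6: pos2(id95) recv 95: ELECTED
Message ID 54 originates at pos 3; dropped at pos 2 in round 5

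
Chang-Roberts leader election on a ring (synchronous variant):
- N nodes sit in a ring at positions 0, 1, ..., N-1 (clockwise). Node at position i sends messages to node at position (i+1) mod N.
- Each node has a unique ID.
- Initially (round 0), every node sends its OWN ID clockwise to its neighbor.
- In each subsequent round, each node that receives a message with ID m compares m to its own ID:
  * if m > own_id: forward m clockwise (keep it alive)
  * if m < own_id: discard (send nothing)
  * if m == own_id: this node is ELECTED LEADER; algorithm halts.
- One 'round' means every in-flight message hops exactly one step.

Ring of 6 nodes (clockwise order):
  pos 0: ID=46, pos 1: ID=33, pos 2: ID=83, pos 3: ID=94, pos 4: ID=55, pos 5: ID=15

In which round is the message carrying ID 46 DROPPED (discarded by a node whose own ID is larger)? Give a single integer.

Round 1: pos1(id33) recv 46: fwd; pos2(id83) recv 33: drop; pos3(id94) recv 83: drop; pos4(id55) recv 94: fwd; pos5(id15) recv 55: fwd; pos0(id46) recv 15: drop
Round 2: pos2(id83) recv 46: drop; pos5(id15) recv 94: fwd; pos0(id46) recv 55: fwd
Round 3: pos0(id46) recv 94: fwd; pos1(id33) recv 55: fwd
Round 4: pos1(id33) recv 94: fwd; pos2(id83) recv 55: drop
Round 5: pos2(id83) recv 94: fwd
Round 6: pos3(id94) recv 94: ELECTED
Message ID 46 originates at pos 0; dropped at pos 2 in round 2

Answer: 2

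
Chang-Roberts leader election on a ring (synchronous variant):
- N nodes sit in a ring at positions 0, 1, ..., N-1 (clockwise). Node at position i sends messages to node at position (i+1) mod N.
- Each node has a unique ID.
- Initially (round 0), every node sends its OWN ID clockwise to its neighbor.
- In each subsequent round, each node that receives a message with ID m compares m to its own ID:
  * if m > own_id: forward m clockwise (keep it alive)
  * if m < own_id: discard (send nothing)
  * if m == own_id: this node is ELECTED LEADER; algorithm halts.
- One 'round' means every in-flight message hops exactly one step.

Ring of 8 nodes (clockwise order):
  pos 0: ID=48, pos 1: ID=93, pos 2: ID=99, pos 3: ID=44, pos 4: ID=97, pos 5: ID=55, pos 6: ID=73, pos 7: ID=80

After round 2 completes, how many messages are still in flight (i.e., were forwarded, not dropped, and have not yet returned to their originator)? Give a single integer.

Round 1: pos1(id93) recv 48: drop; pos2(id99) recv 93: drop; pos3(id44) recv 99: fwd; pos4(id97) recv 44: drop; pos5(id55) recv 97: fwd; pos6(id73) recv 55: drop; pos7(id80) recv 73: drop; pos0(id48) recv 80: fwd
Round 2: pos4(id97) recv 99: fwd; pos6(id73) recv 97: fwd; pos1(id93) recv 80: drop
After round 2: 2 messages still in flight

Answer: 2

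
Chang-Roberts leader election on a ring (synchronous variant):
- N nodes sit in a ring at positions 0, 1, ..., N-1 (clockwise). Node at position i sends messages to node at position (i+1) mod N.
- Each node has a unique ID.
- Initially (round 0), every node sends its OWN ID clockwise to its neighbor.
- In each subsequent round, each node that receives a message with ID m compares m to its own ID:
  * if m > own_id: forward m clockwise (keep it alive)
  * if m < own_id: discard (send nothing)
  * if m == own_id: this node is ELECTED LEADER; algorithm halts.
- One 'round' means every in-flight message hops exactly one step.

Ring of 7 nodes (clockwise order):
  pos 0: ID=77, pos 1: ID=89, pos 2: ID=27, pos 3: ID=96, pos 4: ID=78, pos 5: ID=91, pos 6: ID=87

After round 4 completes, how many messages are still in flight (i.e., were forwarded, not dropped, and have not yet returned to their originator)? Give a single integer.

Round 1: pos1(id89) recv 77: drop; pos2(id27) recv 89: fwd; pos3(id96) recv 27: drop; pos4(id78) recv 96: fwd; pos5(id91) recv 78: drop; pos6(id87) recv 91: fwd; pos0(id77) recv 87: fwd
Round 2: pos3(id96) recv 89: drop; pos5(id91) recv 96: fwd; pos0(id77) recv 91: fwd; pos1(id89) recv 87: drop
Round 3: pos6(id87) recv 96: fwd; pos1(id89) recv 91: fwd
Round 4: pos0(id77) recv 96: fwd; pos2(id27) recv 91: fwd
After round 4: 2 messages still in flight

Answer: 2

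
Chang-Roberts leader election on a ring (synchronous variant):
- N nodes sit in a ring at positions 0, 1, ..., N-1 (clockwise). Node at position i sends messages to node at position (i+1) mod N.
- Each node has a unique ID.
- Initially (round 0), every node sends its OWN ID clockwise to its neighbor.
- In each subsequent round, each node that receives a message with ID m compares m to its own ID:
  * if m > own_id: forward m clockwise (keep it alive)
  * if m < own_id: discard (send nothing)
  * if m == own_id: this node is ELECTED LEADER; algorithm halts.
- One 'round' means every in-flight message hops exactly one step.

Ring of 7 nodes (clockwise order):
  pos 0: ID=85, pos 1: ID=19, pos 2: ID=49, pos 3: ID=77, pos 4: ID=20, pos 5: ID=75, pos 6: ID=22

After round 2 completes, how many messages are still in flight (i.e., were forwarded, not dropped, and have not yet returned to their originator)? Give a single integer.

Answer: 2

Derivation:
Round 1: pos1(id19) recv 85: fwd; pos2(id49) recv 19: drop; pos3(id77) recv 49: drop; pos4(id20) recv 77: fwd; pos5(id75) recv 20: drop; pos6(id22) recv 75: fwd; pos0(id85) recv 22: drop
Round 2: pos2(id49) recv 85: fwd; pos5(id75) recv 77: fwd; pos0(id85) recv 75: drop
After round 2: 2 messages still in flight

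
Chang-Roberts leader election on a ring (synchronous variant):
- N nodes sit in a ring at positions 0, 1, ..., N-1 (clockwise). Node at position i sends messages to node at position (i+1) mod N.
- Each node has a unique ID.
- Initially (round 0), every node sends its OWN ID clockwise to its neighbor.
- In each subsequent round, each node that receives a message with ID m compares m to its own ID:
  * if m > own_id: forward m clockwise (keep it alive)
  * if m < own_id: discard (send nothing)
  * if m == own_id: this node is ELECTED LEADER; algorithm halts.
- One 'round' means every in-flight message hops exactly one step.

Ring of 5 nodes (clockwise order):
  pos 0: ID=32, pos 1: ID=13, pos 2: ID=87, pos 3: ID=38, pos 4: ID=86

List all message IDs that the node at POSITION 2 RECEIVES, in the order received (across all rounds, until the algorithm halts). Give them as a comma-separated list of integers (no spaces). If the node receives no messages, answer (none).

Answer: 13,32,86,87

Derivation:
Round 1: pos1(id13) recv 32: fwd; pos2(id87) recv 13: drop; pos3(id38) recv 87: fwd; pos4(id86) recv 38: drop; pos0(id32) recv 86: fwd
Round 2: pos2(id87) recv 32: drop; pos4(id86) recv 87: fwd; pos1(id13) recv 86: fwd
Round 3: pos0(id32) recv 87: fwd; pos2(id87) recv 86: drop
Round 4: pos1(id13) recv 87: fwd
Round 5: pos2(id87) recv 87: ELECTED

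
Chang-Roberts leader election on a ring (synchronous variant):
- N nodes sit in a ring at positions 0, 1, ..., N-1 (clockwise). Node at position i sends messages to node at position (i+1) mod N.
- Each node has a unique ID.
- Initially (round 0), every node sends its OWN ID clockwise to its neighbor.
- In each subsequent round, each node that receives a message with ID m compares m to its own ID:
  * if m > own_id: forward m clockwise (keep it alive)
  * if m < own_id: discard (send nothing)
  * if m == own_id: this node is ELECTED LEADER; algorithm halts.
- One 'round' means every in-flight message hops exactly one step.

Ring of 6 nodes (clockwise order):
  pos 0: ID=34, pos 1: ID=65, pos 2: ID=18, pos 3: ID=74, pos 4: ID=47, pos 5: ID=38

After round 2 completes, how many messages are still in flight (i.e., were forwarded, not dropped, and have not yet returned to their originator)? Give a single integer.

Answer: 2

Derivation:
Round 1: pos1(id65) recv 34: drop; pos2(id18) recv 65: fwd; pos3(id74) recv 18: drop; pos4(id47) recv 74: fwd; pos5(id38) recv 47: fwd; pos0(id34) recv 38: fwd
Round 2: pos3(id74) recv 65: drop; pos5(id38) recv 74: fwd; pos0(id34) recv 47: fwd; pos1(id65) recv 38: drop
After round 2: 2 messages still in flight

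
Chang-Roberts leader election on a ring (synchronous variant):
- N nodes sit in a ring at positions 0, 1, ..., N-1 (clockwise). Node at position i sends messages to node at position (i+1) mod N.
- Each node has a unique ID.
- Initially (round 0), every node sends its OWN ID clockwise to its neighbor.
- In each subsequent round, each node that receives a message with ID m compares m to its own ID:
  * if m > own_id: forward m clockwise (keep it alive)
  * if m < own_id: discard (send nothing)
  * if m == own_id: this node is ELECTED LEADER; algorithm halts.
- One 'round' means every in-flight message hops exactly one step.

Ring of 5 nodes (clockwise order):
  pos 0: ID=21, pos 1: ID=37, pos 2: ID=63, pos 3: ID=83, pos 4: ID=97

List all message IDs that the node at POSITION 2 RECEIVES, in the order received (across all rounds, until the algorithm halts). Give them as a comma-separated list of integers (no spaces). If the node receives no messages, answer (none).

Answer: 37,97

Derivation:
Round 1: pos1(id37) recv 21: drop; pos2(id63) recv 37: drop; pos3(id83) recv 63: drop; pos4(id97) recv 83: drop; pos0(id21) recv 97: fwd
Round 2: pos1(id37) recv 97: fwd
Round 3: pos2(id63) recv 97: fwd
Round 4: pos3(id83) recv 97: fwd
Round 5: pos4(id97) recv 97: ELECTED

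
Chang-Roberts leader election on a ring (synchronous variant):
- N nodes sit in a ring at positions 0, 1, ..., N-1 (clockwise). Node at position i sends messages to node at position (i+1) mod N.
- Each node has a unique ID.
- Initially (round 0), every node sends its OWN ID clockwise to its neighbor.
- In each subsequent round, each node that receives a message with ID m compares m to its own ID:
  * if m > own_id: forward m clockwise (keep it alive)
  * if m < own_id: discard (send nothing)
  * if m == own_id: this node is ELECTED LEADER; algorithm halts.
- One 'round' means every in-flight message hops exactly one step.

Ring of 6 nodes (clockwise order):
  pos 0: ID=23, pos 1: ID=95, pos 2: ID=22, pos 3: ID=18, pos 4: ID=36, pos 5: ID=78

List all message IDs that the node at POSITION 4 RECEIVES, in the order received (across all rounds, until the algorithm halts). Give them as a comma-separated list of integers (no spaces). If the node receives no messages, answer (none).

Answer: 18,22,95

Derivation:
Round 1: pos1(id95) recv 23: drop; pos2(id22) recv 95: fwd; pos3(id18) recv 22: fwd; pos4(id36) recv 18: drop; pos5(id78) recv 36: drop; pos0(id23) recv 78: fwd
Round 2: pos3(id18) recv 95: fwd; pos4(id36) recv 22: drop; pos1(id95) recv 78: drop
Round 3: pos4(id36) recv 95: fwd
Round 4: pos5(id78) recv 95: fwd
Round 5: pos0(id23) recv 95: fwd
Round 6: pos1(id95) recv 95: ELECTED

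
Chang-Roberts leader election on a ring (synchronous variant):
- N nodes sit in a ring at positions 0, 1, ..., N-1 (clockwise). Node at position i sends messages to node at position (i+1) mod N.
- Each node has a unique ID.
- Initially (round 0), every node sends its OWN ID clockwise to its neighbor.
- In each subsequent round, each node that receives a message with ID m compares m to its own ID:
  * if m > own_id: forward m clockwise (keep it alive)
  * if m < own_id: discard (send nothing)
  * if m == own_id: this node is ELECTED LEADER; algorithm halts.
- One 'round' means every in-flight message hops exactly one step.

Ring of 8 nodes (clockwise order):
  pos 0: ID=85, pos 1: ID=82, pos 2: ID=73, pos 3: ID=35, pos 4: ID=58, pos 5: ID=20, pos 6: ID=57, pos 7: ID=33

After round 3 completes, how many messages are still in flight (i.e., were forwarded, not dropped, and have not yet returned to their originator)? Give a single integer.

Answer: 4

Derivation:
Round 1: pos1(id82) recv 85: fwd; pos2(id73) recv 82: fwd; pos3(id35) recv 73: fwd; pos4(id58) recv 35: drop; pos5(id20) recv 58: fwd; pos6(id57) recv 20: drop; pos7(id33) recv 57: fwd; pos0(id85) recv 33: drop
Round 2: pos2(id73) recv 85: fwd; pos3(id35) recv 82: fwd; pos4(id58) recv 73: fwd; pos6(id57) recv 58: fwd; pos0(id85) recv 57: drop
Round 3: pos3(id35) recv 85: fwd; pos4(id58) recv 82: fwd; pos5(id20) recv 73: fwd; pos7(id33) recv 58: fwd
After round 3: 4 messages still in flight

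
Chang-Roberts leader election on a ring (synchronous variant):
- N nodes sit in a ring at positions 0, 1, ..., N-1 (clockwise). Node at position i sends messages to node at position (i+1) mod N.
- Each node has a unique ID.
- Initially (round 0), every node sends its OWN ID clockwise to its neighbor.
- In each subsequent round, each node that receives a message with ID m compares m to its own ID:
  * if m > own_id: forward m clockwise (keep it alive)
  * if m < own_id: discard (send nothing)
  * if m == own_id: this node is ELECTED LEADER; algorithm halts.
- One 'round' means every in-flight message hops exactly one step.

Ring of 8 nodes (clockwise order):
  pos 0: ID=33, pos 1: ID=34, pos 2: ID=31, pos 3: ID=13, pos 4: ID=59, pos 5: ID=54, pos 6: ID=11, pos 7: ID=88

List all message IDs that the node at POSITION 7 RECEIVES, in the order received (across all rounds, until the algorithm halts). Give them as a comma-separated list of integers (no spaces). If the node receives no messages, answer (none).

Round 1: pos1(id34) recv 33: drop; pos2(id31) recv 34: fwd; pos3(id13) recv 31: fwd; pos4(id59) recv 13: drop; pos5(id54) recv 59: fwd; pos6(id11) recv 54: fwd; pos7(id88) recv 11: drop; pos0(id33) recv 88: fwd
Round 2: pos3(id13) recv 34: fwd; pos4(id59) recv 31: drop; pos6(id11) recv 59: fwd; pos7(id88) recv 54: drop; pos1(id34) recv 88: fwd
Round 3: pos4(id59) recv 34: drop; pos7(id88) recv 59: drop; pos2(id31) recv 88: fwd
Round 4: pos3(id13) recv 88: fwd
Round 5: pos4(id59) recv 88: fwd
Round 6: pos5(id54) recv 88: fwd
Round 7: pos6(id11) recv 88: fwd
Round 8: pos7(id88) recv 88: ELECTED

Answer: 11,54,59,88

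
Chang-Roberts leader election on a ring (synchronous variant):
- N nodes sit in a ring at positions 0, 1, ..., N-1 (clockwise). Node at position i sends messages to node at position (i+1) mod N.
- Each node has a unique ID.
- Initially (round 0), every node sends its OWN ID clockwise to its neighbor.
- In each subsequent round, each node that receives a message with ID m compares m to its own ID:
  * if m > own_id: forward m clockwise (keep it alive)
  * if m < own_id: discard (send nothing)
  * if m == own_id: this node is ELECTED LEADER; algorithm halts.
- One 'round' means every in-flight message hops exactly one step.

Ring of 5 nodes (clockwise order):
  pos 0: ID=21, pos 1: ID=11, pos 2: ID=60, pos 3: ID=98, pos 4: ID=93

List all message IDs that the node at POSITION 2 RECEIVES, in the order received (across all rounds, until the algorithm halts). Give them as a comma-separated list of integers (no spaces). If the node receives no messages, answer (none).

Answer: 11,21,93,98

Derivation:
Round 1: pos1(id11) recv 21: fwd; pos2(id60) recv 11: drop; pos3(id98) recv 60: drop; pos4(id93) recv 98: fwd; pos0(id21) recv 93: fwd
Round 2: pos2(id60) recv 21: drop; pos0(id21) recv 98: fwd; pos1(id11) recv 93: fwd
Round 3: pos1(id11) recv 98: fwd; pos2(id60) recv 93: fwd
Round 4: pos2(id60) recv 98: fwd; pos3(id98) recv 93: drop
Round 5: pos3(id98) recv 98: ELECTED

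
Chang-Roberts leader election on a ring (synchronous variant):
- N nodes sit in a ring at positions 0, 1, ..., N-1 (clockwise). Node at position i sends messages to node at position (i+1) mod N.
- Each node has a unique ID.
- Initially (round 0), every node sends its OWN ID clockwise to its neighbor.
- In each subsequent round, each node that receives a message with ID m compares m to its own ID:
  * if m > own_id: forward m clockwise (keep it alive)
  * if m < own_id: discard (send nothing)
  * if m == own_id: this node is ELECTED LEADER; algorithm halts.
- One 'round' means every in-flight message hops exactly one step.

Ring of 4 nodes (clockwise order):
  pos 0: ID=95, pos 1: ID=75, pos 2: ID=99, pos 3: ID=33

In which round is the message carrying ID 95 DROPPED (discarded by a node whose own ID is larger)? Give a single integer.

Answer: 2

Derivation:
Round 1: pos1(id75) recv 95: fwd; pos2(id99) recv 75: drop; pos3(id33) recv 99: fwd; pos0(id95) recv 33: drop
Round 2: pos2(id99) recv 95: drop; pos0(id95) recv 99: fwd
Round 3: pos1(id75) recv 99: fwd
Round 4: pos2(id99) recv 99: ELECTED
Message ID 95 originates at pos 0; dropped at pos 2 in round 2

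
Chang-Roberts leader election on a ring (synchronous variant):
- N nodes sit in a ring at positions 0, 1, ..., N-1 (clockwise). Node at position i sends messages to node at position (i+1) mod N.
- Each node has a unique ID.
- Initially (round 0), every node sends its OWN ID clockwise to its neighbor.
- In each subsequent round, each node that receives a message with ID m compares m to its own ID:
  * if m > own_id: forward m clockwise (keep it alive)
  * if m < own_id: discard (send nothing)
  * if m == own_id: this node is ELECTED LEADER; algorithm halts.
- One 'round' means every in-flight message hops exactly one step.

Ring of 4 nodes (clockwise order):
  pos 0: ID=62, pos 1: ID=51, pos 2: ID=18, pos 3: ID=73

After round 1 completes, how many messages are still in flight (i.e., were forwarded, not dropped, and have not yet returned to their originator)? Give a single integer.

Round 1: pos1(id51) recv 62: fwd; pos2(id18) recv 51: fwd; pos3(id73) recv 18: drop; pos0(id62) recv 73: fwd
After round 1: 3 messages still in flight

Answer: 3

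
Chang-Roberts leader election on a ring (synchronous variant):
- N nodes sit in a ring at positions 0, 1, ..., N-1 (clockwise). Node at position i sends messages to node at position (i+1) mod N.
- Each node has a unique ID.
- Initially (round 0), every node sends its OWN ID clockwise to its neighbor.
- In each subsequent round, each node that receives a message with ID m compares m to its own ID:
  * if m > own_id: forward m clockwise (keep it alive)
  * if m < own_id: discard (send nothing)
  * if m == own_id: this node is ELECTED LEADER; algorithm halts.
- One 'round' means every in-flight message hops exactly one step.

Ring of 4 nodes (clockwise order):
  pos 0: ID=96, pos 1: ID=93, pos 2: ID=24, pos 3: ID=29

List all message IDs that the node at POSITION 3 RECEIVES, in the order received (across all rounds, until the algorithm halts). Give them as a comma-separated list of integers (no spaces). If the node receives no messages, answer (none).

Answer: 24,93,96

Derivation:
Round 1: pos1(id93) recv 96: fwd; pos2(id24) recv 93: fwd; pos3(id29) recv 24: drop; pos0(id96) recv 29: drop
Round 2: pos2(id24) recv 96: fwd; pos3(id29) recv 93: fwd
Round 3: pos3(id29) recv 96: fwd; pos0(id96) recv 93: drop
Round 4: pos0(id96) recv 96: ELECTED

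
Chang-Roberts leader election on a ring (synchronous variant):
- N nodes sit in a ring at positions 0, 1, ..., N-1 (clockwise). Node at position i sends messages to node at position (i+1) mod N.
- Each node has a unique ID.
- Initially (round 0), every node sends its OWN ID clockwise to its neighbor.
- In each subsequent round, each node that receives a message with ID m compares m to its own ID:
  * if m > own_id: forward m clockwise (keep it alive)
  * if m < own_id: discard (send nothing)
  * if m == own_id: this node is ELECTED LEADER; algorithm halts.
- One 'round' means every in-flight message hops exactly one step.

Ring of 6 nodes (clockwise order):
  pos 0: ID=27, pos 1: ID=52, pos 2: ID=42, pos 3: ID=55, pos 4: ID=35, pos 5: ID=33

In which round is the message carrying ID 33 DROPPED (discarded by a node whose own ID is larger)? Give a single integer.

Answer: 2

Derivation:
Round 1: pos1(id52) recv 27: drop; pos2(id42) recv 52: fwd; pos3(id55) recv 42: drop; pos4(id35) recv 55: fwd; pos5(id33) recv 35: fwd; pos0(id27) recv 33: fwd
Round 2: pos3(id55) recv 52: drop; pos5(id33) recv 55: fwd; pos0(id27) recv 35: fwd; pos1(id52) recv 33: drop
Round 3: pos0(id27) recv 55: fwd; pos1(id52) recv 35: drop
Round 4: pos1(id52) recv 55: fwd
Round 5: pos2(id42) recv 55: fwd
Round 6: pos3(id55) recv 55: ELECTED
Message ID 33 originates at pos 5; dropped at pos 1 in round 2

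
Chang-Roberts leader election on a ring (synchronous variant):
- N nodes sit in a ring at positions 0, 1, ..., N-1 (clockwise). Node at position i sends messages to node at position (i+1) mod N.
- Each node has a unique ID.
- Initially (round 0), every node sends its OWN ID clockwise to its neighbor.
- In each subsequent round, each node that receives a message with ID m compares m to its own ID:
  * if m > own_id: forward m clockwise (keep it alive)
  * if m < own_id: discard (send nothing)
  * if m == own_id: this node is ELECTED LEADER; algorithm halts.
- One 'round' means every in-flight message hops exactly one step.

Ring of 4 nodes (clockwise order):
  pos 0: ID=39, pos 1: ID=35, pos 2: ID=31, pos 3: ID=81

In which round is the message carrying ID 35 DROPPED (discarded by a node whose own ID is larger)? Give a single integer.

Answer: 2

Derivation:
Round 1: pos1(id35) recv 39: fwd; pos2(id31) recv 35: fwd; pos3(id81) recv 31: drop; pos0(id39) recv 81: fwd
Round 2: pos2(id31) recv 39: fwd; pos3(id81) recv 35: drop; pos1(id35) recv 81: fwd
Round 3: pos3(id81) recv 39: drop; pos2(id31) recv 81: fwd
Round 4: pos3(id81) recv 81: ELECTED
Message ID 35 originates at pos 1; dropped at pos 3 in round 2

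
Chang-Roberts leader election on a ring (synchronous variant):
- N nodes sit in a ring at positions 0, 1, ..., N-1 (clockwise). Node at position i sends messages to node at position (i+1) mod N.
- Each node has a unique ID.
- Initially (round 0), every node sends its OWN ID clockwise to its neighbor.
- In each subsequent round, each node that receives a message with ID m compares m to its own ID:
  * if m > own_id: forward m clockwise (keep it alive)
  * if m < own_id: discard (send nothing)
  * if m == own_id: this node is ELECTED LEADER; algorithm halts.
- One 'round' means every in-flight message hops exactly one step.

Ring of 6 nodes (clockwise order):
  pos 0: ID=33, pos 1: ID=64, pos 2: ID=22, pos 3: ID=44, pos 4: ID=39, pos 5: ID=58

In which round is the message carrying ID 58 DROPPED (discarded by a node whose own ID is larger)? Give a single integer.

Round 1: pos1(id64) recv 33: drop; pos2(id22) recv 64: fwd; pos3(id44) recv 22: drop; pos4(id39) recv 44: fwd; pos5(id58) recv 39: drop; pos0(id33) recv 58: fwd
Round 2: pos3(id44) recv 64: fwd; pos5(id58) recv 44: drop; pos1(id64) recv 58: drop
Round 3: pos4(id39) recv 64: fwd
Round 4: pos5(id58) recv 64: fwd
Round 5: pos0(id33) recv 64: fwd
Round 6: pos1(id64) recv 64: ELECTED
Message ID 58 originates at pos 5; dropped at pos 1 in round 2

Answer: 2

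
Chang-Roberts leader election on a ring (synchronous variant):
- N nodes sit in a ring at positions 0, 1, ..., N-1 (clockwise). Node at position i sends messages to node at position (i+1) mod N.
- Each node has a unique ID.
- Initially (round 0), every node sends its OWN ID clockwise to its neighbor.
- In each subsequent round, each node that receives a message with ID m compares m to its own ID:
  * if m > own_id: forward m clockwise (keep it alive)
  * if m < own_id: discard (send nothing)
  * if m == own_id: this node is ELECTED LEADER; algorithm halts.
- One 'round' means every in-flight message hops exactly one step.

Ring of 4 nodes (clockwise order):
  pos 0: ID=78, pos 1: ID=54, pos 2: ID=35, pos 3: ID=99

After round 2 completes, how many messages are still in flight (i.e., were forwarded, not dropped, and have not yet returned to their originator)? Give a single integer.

Round 1: pos1(id54) recv 78: fwd; pos2(id35) recv 54: fwd; pos3(id99) recv 35: drop; pos0(id78) recv 99: fwd
Round 2: pos2(id35) recv 78: fwd; pos3(id99) recv 54: drop; pos1(id54) recv 99: fwd
After round 2: 2 messages still in flight

Answer: 2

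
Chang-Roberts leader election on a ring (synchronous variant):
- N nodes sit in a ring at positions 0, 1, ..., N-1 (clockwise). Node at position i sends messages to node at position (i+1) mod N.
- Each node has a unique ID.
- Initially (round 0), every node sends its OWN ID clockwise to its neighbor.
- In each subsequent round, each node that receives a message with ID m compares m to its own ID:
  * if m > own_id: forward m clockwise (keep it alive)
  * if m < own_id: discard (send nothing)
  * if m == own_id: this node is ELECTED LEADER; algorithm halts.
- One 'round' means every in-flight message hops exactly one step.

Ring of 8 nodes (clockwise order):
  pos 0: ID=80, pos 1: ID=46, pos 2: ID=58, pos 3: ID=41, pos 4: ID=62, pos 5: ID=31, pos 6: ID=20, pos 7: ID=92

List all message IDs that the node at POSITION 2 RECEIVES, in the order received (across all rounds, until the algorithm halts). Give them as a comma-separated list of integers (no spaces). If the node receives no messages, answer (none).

Answer: 46,80,92

Derivation:
Round 1: pos1(id46) recv 80: fwd; pos2(id58) recv 46: drop; pos3(id41) recv 58: fwd; pos4(id62) recv 41: drop; pos5(id31) recv 62: fwd; pos6(id20) recv 31: fwd; pos7(id92) recv 20: drop; pos0(id80) recv 92: fwd
Round 2: pos2(id58) recv 80: fwd; pos4(id62) recv 58: drop; pos6(id20) recv 62: fwd; pos7(id92) recv 31: drop; pos1(id46) recv 92: fwd
Round 3: pos3(id41) recv 80: fwd; pos7(id92) recv 62: drop; pos2(id58) recv 92: fwd
Round 4: pos4(id62) recv 80: fwd; pos3(id41) recv 92: fwd
Round 5: pos5(id31) recv 80: fwd; pos4(id62) recv 92: fwd
Round 6: pos6(id20) recv 80: fwd; pos5(id31) recv 92: fwd
Round 7: pos7(id92) recv 80: drop; pos6(id20) recv 92: fwd
Round 8: pos7(id92) recv 92: ELECTED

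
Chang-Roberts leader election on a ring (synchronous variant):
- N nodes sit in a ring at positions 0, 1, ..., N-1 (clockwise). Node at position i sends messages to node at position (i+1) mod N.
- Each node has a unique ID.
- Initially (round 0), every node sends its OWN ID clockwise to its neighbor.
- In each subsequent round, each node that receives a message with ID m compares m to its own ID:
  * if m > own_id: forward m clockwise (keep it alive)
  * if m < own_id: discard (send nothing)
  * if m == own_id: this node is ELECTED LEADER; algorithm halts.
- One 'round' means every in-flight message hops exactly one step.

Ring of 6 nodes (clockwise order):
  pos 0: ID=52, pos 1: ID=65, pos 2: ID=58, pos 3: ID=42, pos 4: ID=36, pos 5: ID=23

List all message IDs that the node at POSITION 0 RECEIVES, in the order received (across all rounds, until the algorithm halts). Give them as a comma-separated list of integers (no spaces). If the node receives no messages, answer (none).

Round 1: pos1(id65) recv 52: drop; pos2(id58) recv 65: fwd; pos3(id42) recv 58: fwd; pos4(id36) recv 42: fwd; pos5(id23) recv 36: fwd; pos0(id52) recv 23: drop
Round 2: pos3(id42) recv 65: fwd; pos4(id36) recv 58: fwd; pos5(id23) recv 42: fwd; pos0(id52) recv 36: drop
Round 3: pos4(id36) recv 65: fwd; pos5(id23) recv 58: fwd; pos0(id52) recv 42: drop
Round 4: pos5(id23) recv 65: fwd; pos0(id52) recv 58: fwd
Round 5: pos0(id52) recv 65: fwd; pos1(id65) recv 58: drop
Round 6: pos1(id65) recv 65: ELECTED

Answer: 23,36,42,58,65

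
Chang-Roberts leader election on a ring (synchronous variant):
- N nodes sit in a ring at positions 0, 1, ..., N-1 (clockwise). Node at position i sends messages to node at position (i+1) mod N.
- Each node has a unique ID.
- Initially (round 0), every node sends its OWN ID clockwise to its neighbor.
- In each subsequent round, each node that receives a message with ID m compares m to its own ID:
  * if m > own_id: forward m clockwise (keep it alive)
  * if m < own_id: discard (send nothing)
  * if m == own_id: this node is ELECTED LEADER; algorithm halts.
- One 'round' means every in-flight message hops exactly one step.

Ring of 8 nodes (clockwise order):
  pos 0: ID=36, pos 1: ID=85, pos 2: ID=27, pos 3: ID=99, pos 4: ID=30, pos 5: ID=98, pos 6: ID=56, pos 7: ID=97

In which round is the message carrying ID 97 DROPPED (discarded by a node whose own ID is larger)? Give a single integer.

Round 1: pos1(id85) recv 36: drop; pos2(id27) recv 85: fwd; pos3(id99) recv 27: drop; pos4(id30) recv 99: fwd; pos5(id98) recv 30: drop; pos6(id56) recv 98: fwd; pos7(id97) recv 56: drop; pos0(id36) recv 97: fwd
Round 2: pos3(id99) recv 85: drop; pos5(id98) recv 99: fwd; pos7(id97) recv 98: fwd; pos1(id85) recv 97: fwd
Round 3: pos6(id56) recv 99: fwd; pos0(id36) recv 98: fwd; pos2(id27) recv 97: fwd
Round 4: pos7(id97) recv 99: fwd; pos1(id85) recv 98: fwd; pos3(id99) recv 97: drop
Round 5: pos0(id36) recv 99: fwd; pos2(id27) recv 98: fwd
Round 6: pos1(id85) recv 99: fwd; pos3(id99) recv 98: drop
Round 7: pos2(id27) recv 99: fwd
Round 8: pos3(id99) recv 99: ELECTED
Message ID 97 originates at pos 7; dropped at pos 3 in round 4

Answer: 4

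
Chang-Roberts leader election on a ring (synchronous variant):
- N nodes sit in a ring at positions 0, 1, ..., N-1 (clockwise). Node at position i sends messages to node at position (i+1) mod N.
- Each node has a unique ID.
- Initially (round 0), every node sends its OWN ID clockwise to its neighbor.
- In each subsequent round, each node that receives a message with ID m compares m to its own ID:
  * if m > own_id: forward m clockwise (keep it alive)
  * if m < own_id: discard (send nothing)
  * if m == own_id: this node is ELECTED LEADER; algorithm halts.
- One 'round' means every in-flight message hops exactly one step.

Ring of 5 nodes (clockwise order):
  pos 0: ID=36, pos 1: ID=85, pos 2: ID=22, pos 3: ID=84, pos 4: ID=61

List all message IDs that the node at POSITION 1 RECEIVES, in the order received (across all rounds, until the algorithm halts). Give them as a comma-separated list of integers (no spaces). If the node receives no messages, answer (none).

Answer: 36,61,84,85

Derivation:
Round 1: pos1(id85) recv 36: drop; pos2(id22) recv 85: fwd; pos3(id84) recv 22: drop; pos4(id61) recv 84: fwd; pos0(id36) recv 61: fwd
Round 2: pos3(id84) recv 85: fwd; pos0(id36) recv 84: fwd; pos1(id85) recv 61: drop
Round 3: pos4(id61) recv 85: fwd; pos1(id85) recv 84: drop
Round 4: pos0(id36) recv 85: fwd
Round 5: pos1(id85) recv 85: ELECTED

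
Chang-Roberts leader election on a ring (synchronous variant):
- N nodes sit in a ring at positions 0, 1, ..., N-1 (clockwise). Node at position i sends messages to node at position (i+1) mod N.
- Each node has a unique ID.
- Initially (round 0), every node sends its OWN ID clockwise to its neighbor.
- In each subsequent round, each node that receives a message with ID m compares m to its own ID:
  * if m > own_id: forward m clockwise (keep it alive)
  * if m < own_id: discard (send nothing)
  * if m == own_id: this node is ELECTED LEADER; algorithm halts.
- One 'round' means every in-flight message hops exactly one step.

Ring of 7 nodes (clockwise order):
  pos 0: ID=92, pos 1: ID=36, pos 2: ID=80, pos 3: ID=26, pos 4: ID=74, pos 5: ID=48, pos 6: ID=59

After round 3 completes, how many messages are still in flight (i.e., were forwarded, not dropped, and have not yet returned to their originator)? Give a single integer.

Round 1: pos1(id36) recv 92: fwd; pos2(id80) recv 36: drop; pos3(id26) recv 80: fwd; pos4(id74) recv 26: drop; pos5(id48) recv 74: fwd; pos6(id59) recv 48: drop; pos0(id92) recv 59: drop
Round 2: pos2(id80) recv 92: fwd; pos4(id74) recv 80: fwd; pos6(id59) recv 74: fwd
Round 3: pos3(id26) recv 92: fwd; pos5(id48) recv 80: fwd; pos0(id92) recv 74: drop
After round 3: 2 messages still in flight

Answer: 2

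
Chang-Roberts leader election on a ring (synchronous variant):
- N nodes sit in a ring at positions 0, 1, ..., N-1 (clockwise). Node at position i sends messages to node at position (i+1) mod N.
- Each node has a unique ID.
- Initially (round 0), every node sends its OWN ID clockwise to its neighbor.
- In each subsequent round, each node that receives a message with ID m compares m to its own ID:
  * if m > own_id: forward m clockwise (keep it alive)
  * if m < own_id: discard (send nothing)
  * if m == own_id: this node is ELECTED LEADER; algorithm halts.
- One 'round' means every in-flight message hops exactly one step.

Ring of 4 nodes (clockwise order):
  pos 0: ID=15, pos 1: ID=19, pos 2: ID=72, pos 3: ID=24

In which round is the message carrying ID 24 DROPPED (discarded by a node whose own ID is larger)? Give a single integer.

Round 1: pos1(id19) recv 15: drop; pos2(id72) recv 19: drop; pos3(id24) recv 72: fwd; pos0(id15) recv 24: fwd
Round 2: pos0(id15) recv 72: fwd; pos1(id19) recv 24: fwd
Round 3: pos1(id19) recv 72: fwd; pos2(id72) recv 24: drop
Round 4: pos2(id72) recv 72: ELECTED
Message ID 24 originates at pos 3; dropped at pos 2 in round 3

Answer: 3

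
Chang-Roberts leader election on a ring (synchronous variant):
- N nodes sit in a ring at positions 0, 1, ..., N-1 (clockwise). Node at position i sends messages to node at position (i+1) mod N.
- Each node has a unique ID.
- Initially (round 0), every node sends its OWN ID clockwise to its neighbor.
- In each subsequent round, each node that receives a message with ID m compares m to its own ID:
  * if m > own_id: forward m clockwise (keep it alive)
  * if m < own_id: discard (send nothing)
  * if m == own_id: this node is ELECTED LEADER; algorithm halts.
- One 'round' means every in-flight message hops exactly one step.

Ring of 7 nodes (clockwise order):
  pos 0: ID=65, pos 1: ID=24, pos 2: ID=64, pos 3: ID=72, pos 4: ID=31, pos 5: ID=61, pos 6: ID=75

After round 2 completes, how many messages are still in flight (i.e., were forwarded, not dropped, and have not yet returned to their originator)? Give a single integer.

Round 1: pos1(id24) recv 65: fwd; pos2(id64) recv 24: drop; pos3(id72) recv 64: drop; pos4(id31) recv 72: fwd; pos5(id61) recv 31: drop; pos6(id75) recv 61: drop; pos0(id65) recv 75: fwd
Round 2: pos2(id64) recv 65: fwd; pos5(id61) recv 72: fwd; pos1(id24) recv 75: fwd
After round 2: 3 messages still in flight

Answer: 3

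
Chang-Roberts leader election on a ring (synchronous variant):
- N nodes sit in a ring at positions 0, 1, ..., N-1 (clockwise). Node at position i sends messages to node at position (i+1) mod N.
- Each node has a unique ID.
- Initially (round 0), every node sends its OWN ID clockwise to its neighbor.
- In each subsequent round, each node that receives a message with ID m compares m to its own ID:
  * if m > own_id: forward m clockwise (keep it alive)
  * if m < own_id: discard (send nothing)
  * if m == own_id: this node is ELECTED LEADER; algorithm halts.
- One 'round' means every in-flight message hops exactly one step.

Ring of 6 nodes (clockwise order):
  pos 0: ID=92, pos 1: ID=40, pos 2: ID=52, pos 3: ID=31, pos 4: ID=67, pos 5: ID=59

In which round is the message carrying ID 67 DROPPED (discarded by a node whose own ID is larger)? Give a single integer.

Round 1: pos1(id40) recv 92: fwd; pos2(id52) recv 40: drop; pos3(id31) recv 52: fwd; pos4(id67) recv 31: drop; pos5(id59) recv 67: fwd; pos0(id92) recv 59: drop
Round 2: pos2(id52) recv 92: fwd; pos4(id67) recv 52: drop; pos0(id92) recv 67: drop
Round 3: pos3(id31) recv 92: fwd
Round 4: pos4(id67) recv 92: fwd
Round 5: pos5(id59) recv 92: fwd
Round 6: pos0(id92) recv 92: ELECTED
Message ID 67 originates at pos 4; dropped at pos 0 in round 2

Answer: 2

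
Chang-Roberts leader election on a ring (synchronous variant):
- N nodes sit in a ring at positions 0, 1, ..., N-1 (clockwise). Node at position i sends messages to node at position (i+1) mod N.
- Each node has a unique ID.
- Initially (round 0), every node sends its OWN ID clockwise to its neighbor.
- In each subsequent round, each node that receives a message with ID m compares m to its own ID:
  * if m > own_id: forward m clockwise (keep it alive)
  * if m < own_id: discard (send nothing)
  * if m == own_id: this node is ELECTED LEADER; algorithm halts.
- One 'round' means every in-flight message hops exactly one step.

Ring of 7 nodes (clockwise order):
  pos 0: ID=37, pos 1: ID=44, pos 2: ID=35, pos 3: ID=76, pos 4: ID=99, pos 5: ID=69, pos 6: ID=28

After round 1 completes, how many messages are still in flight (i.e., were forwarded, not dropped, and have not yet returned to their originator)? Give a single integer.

Answer: 3

Derivation:
Round 1: pos1(id44) recv 37: drop; pos2(id35) recv 44: fwd; pos3(id76) recv 35: drop; pos4(id99) recv 76: drop; pos5(id69) recv 99: fwd; pos6(id28) recv 69: fwd; pos0(id37) recv 28: drop
After round 1: 3 messages still in flight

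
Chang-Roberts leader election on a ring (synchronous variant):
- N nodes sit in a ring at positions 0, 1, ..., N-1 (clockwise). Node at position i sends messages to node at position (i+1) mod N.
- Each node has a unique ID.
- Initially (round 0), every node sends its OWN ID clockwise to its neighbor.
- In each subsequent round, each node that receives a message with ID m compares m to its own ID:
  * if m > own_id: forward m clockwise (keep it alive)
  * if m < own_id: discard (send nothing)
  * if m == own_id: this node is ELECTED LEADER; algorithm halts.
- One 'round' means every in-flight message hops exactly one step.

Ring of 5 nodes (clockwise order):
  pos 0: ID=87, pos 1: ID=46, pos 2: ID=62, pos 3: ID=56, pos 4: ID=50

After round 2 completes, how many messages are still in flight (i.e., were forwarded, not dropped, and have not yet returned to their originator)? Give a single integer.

Round 1: pos1(id46) recv 87: fwd; pos2(id62) recv 46: drop; pos3(id56) recv 62: fwd; pos4(id50) recv 56: fwd; pos0(id87) recv 50: drop
Round 2: pos2(id62) recv 87: fwd; pos4(id50) recv 62: fwd; pos0(id87) recv 56: drop
After round 2: 2 messages still in flight

Answer: 2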